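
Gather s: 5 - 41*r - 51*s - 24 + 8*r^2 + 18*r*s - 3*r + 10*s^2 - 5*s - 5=8*r^2 - 44*r + 10*s^2 + s*(18*r - 56) - 24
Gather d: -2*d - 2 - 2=-2*d - 4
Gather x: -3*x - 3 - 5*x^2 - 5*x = -5*x^2 - 8*x - 3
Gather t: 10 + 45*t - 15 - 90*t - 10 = -45*t - 15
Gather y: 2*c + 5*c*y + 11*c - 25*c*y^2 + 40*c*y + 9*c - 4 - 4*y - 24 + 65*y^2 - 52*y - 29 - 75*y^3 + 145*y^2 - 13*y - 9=22*c - 75*y^3 + y^2*(210 - 25*c) + y*(45*c - 69) - 66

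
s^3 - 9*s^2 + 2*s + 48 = (s - 8)*(s - 3)*(s + 2)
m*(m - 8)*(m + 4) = m^3 - 4*m^2 - 32*m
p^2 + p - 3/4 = (p - 1/2)*(p + 3/2)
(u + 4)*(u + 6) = u^2 + 10*u + 24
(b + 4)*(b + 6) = b^2 + 10*b + 24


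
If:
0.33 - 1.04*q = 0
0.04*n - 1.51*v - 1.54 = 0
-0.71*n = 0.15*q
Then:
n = -0.07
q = 0.32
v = -1.02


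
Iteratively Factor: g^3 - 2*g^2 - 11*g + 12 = (g - 1)*(g^2 - g - 12) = (g - 1)*(g + 3)*(g - 4)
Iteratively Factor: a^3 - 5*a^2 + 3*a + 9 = (a - 3)*(a^2 - 2*a - 3) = (a - 3)^2*(a + 1)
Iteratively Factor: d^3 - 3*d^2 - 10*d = (d - 5)*(d^2 + 2*d) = (d - 5)*(d + 2)*(d)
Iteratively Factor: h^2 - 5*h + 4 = (h - 4)*(h - 1)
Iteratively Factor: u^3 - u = (u + 1)*(u^2 - u) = u*(u + 1)*(u - 1)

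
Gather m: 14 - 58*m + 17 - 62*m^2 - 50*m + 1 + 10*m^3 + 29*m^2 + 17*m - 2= 10*m^3 - 33*m^2 - 91*m + 30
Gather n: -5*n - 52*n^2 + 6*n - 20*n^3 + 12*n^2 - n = -20*n^3 - 40*n^2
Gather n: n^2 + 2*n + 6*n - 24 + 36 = n^2 + 8*n + 12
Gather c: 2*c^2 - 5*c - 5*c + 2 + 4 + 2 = 2*c^2 - 10*c + 8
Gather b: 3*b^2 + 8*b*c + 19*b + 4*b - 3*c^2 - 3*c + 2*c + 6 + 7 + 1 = 3*b^2 + b*(8*c + 23) - 3*c^2 - c + 14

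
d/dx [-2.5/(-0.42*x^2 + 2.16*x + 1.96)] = (5.4 - 2.1*x)/(-0.42*x^2 + 2.16*x + 1.96)^2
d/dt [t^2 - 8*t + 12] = 2*t - 8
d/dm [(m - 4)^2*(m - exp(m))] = (m - 4)*(2*m + (1 - exp(m))*(m - 4) - 2*exp(m))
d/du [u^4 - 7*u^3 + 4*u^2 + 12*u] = 4*u^3 - 21*u^2 + 8*u + 12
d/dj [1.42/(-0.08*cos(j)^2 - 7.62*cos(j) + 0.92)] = -(0.2272*cos(j) + 10.8204)*sin(j)/(0.08*cos(j)^2 + 7.62*cos(j) - 0.92)^2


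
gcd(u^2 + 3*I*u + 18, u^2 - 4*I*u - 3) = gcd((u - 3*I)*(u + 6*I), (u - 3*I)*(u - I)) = u - 3*I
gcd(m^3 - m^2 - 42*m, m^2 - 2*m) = m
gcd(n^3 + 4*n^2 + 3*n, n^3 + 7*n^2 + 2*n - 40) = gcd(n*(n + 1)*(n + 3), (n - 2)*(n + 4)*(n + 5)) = 1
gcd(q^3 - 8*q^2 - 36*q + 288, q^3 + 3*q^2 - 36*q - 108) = q^2 - 36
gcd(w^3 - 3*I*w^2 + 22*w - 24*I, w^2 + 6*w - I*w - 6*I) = w - I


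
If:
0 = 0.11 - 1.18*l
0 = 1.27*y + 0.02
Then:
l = 0.09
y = -0.02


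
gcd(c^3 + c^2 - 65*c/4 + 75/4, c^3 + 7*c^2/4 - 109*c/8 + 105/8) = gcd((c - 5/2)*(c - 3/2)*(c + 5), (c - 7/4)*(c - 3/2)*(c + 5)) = c^2 + 7*c/2 - 15/2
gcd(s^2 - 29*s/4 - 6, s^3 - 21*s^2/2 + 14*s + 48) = s - 8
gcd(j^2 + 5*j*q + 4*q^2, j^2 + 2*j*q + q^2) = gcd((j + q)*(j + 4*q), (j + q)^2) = j + q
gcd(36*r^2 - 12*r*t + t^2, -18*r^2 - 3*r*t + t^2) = 6*r - t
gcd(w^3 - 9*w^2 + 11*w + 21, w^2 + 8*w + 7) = w + 1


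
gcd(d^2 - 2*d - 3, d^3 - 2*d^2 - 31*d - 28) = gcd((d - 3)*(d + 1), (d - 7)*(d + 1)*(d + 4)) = d + 1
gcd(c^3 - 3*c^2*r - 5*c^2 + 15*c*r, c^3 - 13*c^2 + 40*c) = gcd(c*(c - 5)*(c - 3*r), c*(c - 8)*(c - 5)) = c^2 - 5*c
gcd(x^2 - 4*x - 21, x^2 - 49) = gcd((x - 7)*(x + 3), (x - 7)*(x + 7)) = x - 7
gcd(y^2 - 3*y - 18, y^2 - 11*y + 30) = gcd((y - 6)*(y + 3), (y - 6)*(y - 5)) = y - 6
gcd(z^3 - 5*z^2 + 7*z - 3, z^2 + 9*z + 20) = 1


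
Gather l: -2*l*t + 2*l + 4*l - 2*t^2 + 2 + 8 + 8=l*(6 - 2*t) - 2*t^2 + 18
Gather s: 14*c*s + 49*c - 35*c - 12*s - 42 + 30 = 14*c + s*(14*c - 12) - 12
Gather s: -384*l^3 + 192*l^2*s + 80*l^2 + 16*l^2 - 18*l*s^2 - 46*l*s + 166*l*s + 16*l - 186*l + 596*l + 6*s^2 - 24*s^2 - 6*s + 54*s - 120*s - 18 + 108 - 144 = -384*l^3 + 96*l^2 + 426*l + s^2*(-18*l - 18) + s*(192*l^2 + 120*l - 72) - 54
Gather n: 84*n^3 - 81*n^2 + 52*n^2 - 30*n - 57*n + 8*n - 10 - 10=84*n^3 - 29*n^2 - 79*n - 20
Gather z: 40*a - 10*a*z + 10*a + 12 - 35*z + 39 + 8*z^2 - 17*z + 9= 50*a + 8*z^2 + z*(-10*a - 52) + 60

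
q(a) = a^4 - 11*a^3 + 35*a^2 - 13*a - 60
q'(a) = 4*a^3 - 33*a^2 + 70*a - 13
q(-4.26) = 1810.28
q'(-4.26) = -1219.31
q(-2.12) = 249.87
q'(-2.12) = -347.83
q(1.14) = -43.94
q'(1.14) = 29.84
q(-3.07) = 716.89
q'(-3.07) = -654.66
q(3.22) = 1.29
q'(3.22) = 3.79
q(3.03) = 0.23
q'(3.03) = 7.40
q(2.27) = -11.27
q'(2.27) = 22.64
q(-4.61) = 2273.10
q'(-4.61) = -1428.91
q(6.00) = 42.00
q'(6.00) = 83.00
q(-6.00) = 4950.00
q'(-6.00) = -2485.00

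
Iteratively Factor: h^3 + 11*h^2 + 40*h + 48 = (h + 3)*(h^2 + 8*h + 16) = (h + 3)*(h + 4)*(h + 4)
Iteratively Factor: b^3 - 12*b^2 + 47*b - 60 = (b - 3)*(b^2 - 9*b + 20) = (b - 5)*(b - 3)*(b - 4)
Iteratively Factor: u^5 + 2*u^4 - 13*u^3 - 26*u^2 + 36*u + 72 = (u + 2)*(u^4 - 13*u^2 + 36) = (u + 2)*(u + 3)*(u^3 - 3*u^2 - 4*u + 12) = (u - 2)*(u + 2)*(u + 3)*(u^2 - u - 6) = (u - 3)*(u - 2)*(u + 2)*(u + 3)*(u + 2)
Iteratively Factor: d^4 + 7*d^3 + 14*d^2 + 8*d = (d + 4)*(d^3 + 3*d^2 + 2*d) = d*(d + 4)*(d^2 + 3*d + 2) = d*(d + 1)*(d + 4)*(d + 2)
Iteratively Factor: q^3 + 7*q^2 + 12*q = (q + 4)*(q^2 + 3*q) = q*(q + 4)*(q + 3)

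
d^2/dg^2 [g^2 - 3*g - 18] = 2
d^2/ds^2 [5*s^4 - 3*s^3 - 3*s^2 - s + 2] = 60*s^2 - 18*s - 6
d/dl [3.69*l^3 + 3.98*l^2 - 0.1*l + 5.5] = 11.07*l^2 + 7.96*l - 0.1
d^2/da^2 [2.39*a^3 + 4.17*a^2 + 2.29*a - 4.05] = 14.34*a + 8.34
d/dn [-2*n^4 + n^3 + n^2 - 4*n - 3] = -8*n^3 + 3*n^2 + 2*n - 4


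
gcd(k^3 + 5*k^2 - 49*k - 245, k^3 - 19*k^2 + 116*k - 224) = k - 7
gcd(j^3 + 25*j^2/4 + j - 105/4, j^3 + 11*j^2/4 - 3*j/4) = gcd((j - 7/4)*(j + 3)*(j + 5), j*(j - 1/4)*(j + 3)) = j + 3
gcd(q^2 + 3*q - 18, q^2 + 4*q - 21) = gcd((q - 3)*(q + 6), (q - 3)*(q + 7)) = q - 3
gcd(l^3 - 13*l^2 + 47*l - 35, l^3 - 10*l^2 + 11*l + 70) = l^2 - 12*l + 35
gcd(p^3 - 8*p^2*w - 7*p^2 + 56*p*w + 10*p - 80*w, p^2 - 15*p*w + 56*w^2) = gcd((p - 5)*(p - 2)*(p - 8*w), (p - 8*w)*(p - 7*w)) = p - 8*w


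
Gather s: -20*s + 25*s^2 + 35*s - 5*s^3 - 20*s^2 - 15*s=-5*s^3 + 5*s^2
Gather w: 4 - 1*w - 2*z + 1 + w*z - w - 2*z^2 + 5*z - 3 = w*(z - 2) - 2*z^2 + 3*z + 2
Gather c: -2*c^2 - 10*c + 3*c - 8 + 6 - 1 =-2*c^2 - 7*c - 3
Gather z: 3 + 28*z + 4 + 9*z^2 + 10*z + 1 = 9*z^2 + 38*z + 8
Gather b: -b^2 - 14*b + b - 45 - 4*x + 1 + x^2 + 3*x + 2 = -b^2 - 13*b + x^2 - x - 42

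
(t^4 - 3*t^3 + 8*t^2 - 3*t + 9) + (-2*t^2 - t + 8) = t^4 - 3*t^3 + 6*t^2 - 4*t + 17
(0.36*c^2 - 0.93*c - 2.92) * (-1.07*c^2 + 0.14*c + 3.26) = -0.3852*c^4 + 1.0455*c^3 + 4.1678*c^2 - 3.4406*c - 9.5192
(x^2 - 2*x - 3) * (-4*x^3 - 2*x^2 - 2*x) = -4*x^5 + 6*x^4 + 14*x^3 + 10*x^2 + 6*x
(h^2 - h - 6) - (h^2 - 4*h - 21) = 3*h + 15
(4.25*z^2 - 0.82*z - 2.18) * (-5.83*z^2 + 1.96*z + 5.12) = -24.7775*z^4 + 13.1106*z^3 + 32.8622*z^2 - 8.4712*z - 11.1616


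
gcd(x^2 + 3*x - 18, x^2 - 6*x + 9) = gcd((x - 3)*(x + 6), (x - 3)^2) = x - 3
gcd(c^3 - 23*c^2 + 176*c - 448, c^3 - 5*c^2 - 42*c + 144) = c - 8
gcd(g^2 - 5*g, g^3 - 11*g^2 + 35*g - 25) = g - 5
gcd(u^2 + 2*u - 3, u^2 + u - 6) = u + 3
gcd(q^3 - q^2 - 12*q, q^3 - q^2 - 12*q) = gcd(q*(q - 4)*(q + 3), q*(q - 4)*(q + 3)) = q^3 - q^2 - 12*q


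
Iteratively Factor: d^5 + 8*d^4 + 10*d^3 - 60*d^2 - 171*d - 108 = (d + 1)*(d^4 + 7*d^3 + 3*d^2 - 63*d - 108) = (d + 1)*(d + 3)*(d^3 + 4*d^2 - 9*d - 36) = (d + 1)*(d + 3)*(d + 4)*(d^2 - 9) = (d - 3)*(d + 1)*(d + 3)*(d + 4)*(d + 3)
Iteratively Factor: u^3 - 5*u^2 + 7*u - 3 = (u - 3)*(u^2 - 2*u + 1) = (u - 3)*(u - 1)*(u - 1)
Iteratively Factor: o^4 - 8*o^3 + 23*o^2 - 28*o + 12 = (o - 1)*(o^3 - 7*o^2 + 16*o - 12) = (o - 3)*(o - 1)*(o^2 - 4*o + 4) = (o - 3)*(o - 2)*(o - 1)*(o - 2)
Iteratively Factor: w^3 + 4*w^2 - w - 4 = (w - 1)*(w^2 + 5*w + 4) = (w - 1)*(w + 4)*(w + 1)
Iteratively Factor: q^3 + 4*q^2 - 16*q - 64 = (q - 4)*(q^2 + 8*q + 16) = (q - 4)*(q + 4)*(q + 4)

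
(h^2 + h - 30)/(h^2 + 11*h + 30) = (h - 5)/(h + 5)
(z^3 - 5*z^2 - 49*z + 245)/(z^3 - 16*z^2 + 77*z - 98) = (z^2 + 2*z - 35)/(z^2 - 9*z + 14)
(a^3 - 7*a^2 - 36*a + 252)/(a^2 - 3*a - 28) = (a^2 - 36)/(a + 4)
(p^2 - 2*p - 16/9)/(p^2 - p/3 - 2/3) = (p - 8/3)/(p - 1)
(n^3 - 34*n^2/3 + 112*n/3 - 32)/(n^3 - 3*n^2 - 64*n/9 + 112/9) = 3*(n - 6)/(3*n + 7)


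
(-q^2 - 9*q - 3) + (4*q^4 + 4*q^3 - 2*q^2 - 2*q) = 4*q^4 + 4*q^3 - 3*q^2 - 11*q - 3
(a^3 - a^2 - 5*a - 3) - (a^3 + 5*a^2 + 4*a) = -6*a^2 - 9*a - 3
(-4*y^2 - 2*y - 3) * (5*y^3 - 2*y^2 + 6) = -20*y^5 - 2*y^4 - 11*y^3 - 18*y^2 - 12*y - 18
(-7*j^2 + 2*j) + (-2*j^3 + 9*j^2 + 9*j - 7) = -2*j^3 + 2*j^2 + 11*j - 7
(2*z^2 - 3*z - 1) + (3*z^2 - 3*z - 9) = 5*z^2 - 6*z - 10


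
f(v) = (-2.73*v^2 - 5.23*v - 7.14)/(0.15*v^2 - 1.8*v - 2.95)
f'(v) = (1.8 - 0.3*v)*(-2.73*v^2 - 5.23*v - 7.14)/(0.15*v^2 - 1.8*v - 2.95)^2 + (-5.46*v - 5.23)/(0.15*v^2 - 1.8*v - 2.95) = (5.6985*v^2 + 18.249*v + 2.5765)/(0.0225*v^4 - 0.54*v^3 + 2.355*v^2 + 10.62*v + 8.7025)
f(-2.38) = -4.65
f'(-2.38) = -1.80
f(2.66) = 6.05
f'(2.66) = 2.05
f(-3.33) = -4.25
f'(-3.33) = 0.23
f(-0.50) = 2.59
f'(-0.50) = -1.26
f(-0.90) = 3.84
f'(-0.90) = -6.32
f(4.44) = 10.54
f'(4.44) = 3.07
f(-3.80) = -4.41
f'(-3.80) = 0.42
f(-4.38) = -4.69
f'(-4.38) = 0.52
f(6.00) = 16.38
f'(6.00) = 4.55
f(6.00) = 16.38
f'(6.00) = 4.55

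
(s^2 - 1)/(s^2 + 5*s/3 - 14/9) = 9*(s^2 - 1)/(9*s^2 + 15*s - 14)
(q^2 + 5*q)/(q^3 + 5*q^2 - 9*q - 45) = q/(q^2 - 9)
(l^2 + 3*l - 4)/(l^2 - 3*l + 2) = (l + 4)/(l - 2)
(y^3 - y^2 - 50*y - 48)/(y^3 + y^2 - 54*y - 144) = (y + 1)/(y + 3)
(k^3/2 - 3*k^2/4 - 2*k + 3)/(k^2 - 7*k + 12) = (2*k^3 - 3*k^2 - 8*k + 12)/(4*(k^2 - 7*k + 12))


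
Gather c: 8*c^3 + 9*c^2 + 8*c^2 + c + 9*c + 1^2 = 8*c^3 + 17*c^2 + 10*c + 1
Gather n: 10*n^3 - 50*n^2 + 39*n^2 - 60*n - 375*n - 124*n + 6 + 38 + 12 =10*n^3 - 11*n^2 - 559*n + 56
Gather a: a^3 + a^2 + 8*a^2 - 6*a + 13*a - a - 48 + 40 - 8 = a^3 + 9*a^2 + 6*a - 16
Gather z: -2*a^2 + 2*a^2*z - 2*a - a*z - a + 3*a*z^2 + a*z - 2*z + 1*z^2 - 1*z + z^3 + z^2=-2*a^2 - 3*a + z^3 + z^2*(3*a + 2) + z*(2*a^2 - 3)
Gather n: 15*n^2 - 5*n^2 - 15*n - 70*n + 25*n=10*n^2 - 60*n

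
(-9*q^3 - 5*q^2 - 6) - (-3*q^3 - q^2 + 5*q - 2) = -6*q^3 - 4*q^2 - 5*q - 4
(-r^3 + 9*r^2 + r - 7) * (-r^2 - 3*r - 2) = r^5 - 6*r^4 - 26*r^3 - 14*r^2 + 19*r + 14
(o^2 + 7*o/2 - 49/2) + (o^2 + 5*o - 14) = 2*o^2 + 17*o/2 - 77/2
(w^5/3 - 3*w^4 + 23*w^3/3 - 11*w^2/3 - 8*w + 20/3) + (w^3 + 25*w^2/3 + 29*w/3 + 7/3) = w^5/3 - 3*w^4 + 26*w^3/3 + 14*w^2/3 + 5*w/3 + 9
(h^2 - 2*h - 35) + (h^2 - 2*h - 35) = 2*h^2 - 4*h - 70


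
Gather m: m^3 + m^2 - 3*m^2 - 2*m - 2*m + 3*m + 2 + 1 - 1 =m^3 - 2*m^2 - m + 2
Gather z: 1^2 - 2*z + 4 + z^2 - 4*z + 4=z^2 - 6*z + 9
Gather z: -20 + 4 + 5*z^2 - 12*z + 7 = 5*z^2 - 12*z - 9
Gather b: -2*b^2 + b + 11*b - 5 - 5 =-2*b^2 + 12*b - 10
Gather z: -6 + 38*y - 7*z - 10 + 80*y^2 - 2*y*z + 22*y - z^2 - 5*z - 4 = 80*y^2 + 60*y - z^2 + z*(-2*y - 12) - 20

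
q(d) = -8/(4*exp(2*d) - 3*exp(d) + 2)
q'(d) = -8*(-8*exp(2*d) + 3*exp(d))/(4*exp(2*d) - 3*exp(d) + 2)^2 = (64*exp(d) - 24)*exp(d)/(4*exp(2*d) - 3*exp(d) + 2)^2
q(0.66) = -0.72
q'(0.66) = 1.55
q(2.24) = -0.02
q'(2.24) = 0.05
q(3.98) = -0.00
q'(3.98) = 0.00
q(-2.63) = -4.43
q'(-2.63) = -0.43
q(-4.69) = -4.06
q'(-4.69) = -0.06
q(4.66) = -0.00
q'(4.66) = 0.00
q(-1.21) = -5.48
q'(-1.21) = -0.69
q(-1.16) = -5.51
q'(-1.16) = -0.58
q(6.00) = 0.00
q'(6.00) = 0.00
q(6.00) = 0.00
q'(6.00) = 0.00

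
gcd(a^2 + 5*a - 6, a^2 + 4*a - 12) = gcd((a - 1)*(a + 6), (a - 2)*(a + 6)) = a + 6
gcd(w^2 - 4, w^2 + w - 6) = w - 2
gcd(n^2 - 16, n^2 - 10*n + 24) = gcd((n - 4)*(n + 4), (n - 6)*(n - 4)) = n - 4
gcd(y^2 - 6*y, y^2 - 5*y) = y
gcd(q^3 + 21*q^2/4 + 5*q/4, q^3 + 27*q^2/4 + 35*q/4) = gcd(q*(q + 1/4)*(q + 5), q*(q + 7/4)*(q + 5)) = q^2 + 5*q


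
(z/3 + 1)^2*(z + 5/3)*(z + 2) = z^4/9 + 29*z^3/27 + 103*z^2/27 + 53*z/9 + 10/3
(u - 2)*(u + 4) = u^2 + 2*u - 8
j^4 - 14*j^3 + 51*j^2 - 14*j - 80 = (j - 8)*(j - 5)*(j - 2)*(j + 1)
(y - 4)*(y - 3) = y^2 - 7*y + 12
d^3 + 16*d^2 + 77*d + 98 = (d + 2)*(d + 7)^2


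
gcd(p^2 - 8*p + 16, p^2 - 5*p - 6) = 1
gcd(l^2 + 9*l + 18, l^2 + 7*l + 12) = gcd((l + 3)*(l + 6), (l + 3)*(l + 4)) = l + 3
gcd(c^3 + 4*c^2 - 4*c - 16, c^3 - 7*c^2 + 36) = c + 2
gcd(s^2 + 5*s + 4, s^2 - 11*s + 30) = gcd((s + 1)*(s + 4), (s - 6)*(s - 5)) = 1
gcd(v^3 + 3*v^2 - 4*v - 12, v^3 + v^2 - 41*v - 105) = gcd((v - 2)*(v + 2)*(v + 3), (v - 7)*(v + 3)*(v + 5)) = v + 3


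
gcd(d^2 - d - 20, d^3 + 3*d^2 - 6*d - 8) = d + 4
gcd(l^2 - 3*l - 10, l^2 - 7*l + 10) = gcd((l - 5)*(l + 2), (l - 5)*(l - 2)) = l - 5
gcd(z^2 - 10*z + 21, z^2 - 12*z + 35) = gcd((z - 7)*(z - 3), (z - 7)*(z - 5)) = z - 7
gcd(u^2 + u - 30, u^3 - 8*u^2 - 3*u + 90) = u - 5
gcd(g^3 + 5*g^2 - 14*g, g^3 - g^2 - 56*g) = g^2 + 7*g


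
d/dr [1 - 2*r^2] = -4*r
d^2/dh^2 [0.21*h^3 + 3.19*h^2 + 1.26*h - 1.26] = 1.26*h + 6.38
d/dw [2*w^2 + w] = 4*w + 1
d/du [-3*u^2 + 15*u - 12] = 15 - 6*u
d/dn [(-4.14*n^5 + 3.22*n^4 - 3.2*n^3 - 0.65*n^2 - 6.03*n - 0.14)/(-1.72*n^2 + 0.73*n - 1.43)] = (21.3624*n^6 - 23.1656*n^5 + 42.1568*n^4 - 23.0904*n^3 + 2.8819*n^2 + 1.3774*n + 8.7251)/(2.9584*n^4 - 2.5112*n^3 + 5.4521*n^2 - 2.0878*n + 2.0449)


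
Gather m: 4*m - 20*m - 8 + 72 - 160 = -16*m - 96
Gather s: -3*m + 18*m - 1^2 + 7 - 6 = 15*m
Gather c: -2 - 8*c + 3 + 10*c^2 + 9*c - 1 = 10*c^2 + c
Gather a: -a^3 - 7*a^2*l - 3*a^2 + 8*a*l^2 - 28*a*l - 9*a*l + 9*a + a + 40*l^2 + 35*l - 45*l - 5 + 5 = -a^3 + a^2*(-7*l - 3) + a*(8*l^2 - 37*l + 10) + 40*l^2 - 10*l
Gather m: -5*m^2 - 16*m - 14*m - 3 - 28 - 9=-5*m^2 - 30*m - 40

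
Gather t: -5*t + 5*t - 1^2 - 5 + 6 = 0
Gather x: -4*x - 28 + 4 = -4*x - 24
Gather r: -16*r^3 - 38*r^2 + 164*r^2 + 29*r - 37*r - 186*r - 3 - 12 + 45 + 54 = -16*r^3 + 126*r^2 - 194*r + 84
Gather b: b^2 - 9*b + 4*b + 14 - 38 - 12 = b^2 - 5*b - 36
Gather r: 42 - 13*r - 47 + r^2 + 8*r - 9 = r^2 - 5*r - 14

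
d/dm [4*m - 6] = 4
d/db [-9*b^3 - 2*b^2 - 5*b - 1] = -27*b^2 - 4*b - 5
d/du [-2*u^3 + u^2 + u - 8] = -6*u^2 + 2*u + 1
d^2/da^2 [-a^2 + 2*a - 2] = -2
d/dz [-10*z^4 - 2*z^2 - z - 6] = -40*z^3 - 4*z - 1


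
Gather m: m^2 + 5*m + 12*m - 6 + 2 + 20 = m^2 + 17*m + 16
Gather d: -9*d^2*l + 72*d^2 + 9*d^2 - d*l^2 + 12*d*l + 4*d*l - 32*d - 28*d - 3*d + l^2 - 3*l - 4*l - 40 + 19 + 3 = d^2*(81 - 9*l) + d*(-l^2 + 16*l - 63) + l^2 - 7*l - 18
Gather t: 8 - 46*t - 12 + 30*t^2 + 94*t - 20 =30*t^2 + 48*t - 24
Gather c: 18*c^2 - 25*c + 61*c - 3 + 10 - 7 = 18*c^2 + 36*c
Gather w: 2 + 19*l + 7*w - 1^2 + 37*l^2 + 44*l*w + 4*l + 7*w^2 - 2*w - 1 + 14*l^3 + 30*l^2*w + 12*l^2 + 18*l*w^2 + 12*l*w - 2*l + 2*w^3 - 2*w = 14*l^3 + 49*l^2 + 21*l + 2*w^3 + w^2*(18*l + 7) + w*(30*l^2 + 56*l + 3)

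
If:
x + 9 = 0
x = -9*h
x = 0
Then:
No Solution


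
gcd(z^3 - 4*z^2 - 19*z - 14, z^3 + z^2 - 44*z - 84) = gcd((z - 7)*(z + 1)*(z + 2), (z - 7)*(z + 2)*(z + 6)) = z^2 - 5*z - 14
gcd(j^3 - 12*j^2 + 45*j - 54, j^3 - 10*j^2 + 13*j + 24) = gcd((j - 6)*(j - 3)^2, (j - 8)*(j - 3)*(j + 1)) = j - 3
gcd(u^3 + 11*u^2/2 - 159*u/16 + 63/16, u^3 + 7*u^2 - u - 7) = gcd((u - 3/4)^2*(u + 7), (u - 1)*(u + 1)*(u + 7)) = u + 7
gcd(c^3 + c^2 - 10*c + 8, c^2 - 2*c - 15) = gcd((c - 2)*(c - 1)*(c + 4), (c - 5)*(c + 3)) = 1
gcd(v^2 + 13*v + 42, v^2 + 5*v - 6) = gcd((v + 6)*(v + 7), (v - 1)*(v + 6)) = v + 6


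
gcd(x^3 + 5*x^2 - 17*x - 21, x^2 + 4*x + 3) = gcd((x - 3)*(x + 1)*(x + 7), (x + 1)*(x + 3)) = x + 1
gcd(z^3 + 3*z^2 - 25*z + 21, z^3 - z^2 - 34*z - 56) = 1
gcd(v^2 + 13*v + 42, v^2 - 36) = v + 6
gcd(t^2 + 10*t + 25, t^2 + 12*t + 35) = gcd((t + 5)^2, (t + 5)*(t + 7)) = t + 5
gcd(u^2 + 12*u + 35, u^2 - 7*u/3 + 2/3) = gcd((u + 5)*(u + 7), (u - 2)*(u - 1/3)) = 1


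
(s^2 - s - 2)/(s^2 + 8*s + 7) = (s - 2)/(s + 7)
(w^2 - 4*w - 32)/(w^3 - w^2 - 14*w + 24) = (w - 8)/(w^2 - 5*w + 6)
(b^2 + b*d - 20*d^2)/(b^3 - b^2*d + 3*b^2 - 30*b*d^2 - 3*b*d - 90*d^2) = (b - 4*d)/(b^2 - 6*b*d + 3*b - 18*d)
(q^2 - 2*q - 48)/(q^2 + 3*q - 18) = (q - 8)/(q - 3)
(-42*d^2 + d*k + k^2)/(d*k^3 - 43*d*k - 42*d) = (42*d^2 - d*k - k^2)/(d*(-k^3 + 43*k + 42))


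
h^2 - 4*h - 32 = (h - 8)*(h + 4)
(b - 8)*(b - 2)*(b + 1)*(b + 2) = b^4 - 7*b^3 - 12*b^2 + 28*b + 32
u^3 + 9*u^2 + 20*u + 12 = (u + 1)*(u + 2)*(u + 6)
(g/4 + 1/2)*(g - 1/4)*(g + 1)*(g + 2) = g^4/4 + 19*g^3/16 + 27*g^2/16 + g/2 - 1/4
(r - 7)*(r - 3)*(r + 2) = r^3 - 8*r^2 + r + 42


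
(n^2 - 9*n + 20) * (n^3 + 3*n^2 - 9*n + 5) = n^5 - 6*n^4 - 16*n^3 + 146*n^2 - 225*n + 100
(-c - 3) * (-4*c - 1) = 4*c^2 + 13*c + 3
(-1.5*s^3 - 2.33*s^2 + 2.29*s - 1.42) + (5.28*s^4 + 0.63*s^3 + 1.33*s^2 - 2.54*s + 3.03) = 5.28*s^4 - 0.87*s^3 - 1.0*s^2 - 0.25*s + 1.61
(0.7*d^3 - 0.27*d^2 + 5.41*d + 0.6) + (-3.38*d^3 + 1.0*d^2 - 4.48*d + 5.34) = -2.68*d^3 + 0.73*d^2 + 0.93*d + 5.94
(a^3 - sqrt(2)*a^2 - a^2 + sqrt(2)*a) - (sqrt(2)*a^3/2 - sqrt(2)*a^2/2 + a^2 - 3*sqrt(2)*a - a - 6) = -sqrt(2)*a^3/2 + a^3 - 2*a^2 - sqrt(2)*a^2/2 + a + 4*sqrt(2)*a + 6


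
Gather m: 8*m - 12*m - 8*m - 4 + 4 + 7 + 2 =9 - 12*m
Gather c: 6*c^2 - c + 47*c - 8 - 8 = 6*c^2 + 46*c - 16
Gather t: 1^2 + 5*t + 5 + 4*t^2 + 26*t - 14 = 4*t^2 + 31*t - 8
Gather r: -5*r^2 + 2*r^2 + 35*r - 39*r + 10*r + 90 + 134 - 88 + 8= -3*r^2 + 6*r + 144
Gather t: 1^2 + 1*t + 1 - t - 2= 0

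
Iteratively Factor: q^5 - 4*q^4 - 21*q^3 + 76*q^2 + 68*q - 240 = (q - 3)*(q^4 - q^3 - 24*q^2 + 4*q + 80) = (q - 3)*(q - 2)*(q^3 + q^2 - 22*q - 40) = (q - 5)*(q - 3)*(q - 2)*(q^2 + 6*q + 8) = (q - 5)*(q - 3)*(q - 2)*(q + 4)*(q + 2)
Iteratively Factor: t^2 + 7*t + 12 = (t + 3)*(t + 4)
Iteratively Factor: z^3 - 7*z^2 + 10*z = (z - 5)*(z^2 - 2*z) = z*(z - 5)*(z - 2)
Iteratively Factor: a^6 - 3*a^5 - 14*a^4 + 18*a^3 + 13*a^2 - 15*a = (a)*(a^5 - 3*a^4 - 14*a^3 + 18*a^2 + 13*a - 15) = a*(a - 1)*(a^4 - 2*a^3 - 16*a^2 + 2*a + 15) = a*(a - 5)*(a - 1)*(a^3 + 3*a^2 - a - 3) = a*(a - 5)*(a - 1)*(a + 1)*(a^2 + 2*a - 3) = a*(a - 5)*(a - 1)*(a + 1)*(a + 3)*(a - 1)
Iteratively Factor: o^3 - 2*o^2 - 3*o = (o + 1)*(o^2 - 3*o) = o*(o + 1)*(o - 3)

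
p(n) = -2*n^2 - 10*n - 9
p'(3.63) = -24.52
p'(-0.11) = -9.56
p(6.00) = -141.00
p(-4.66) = -5.83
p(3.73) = -74.13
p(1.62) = -30.45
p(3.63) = -71.65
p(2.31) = -42.77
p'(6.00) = -34.00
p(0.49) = -14.38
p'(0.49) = -11.96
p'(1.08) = -14.32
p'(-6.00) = 14.00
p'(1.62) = -16.48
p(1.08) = -22.13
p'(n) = -4*n - 10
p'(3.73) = -24.92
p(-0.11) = -7.92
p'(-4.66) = 8.64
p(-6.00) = -21.00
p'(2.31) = -19.24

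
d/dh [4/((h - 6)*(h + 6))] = -8*h/(h^4 - 72*h^2 + 1296)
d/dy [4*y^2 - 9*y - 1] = 8*y - 9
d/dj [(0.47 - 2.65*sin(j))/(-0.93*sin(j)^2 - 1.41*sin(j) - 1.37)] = (-2.4645*sin(j)^2 + 0.8742*sin(j) + 4.2932)*cos(j)/(0.8649*sin(j)^4 + 2.6226*sin(j)^3 + 4.5363*sin(j)^2 + 3.8634*sin(j) + 1.8769)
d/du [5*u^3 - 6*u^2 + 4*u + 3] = 15*u^2 - 12*u + 4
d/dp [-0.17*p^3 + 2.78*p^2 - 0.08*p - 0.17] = -0.51*p^2 + 5.56*p - 0.08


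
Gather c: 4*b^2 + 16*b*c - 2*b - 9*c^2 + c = 4*b^2 - 2*b - 9*c^2 + c*(16*b + 1)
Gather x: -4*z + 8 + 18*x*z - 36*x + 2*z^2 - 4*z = x*(18*z - 36) + 2*z^2 - 8*z + 8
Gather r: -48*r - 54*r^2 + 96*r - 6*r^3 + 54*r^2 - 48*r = -6*r^3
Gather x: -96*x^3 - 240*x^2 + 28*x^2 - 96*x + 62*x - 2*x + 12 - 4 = -96*x^3 - 212*x^2 - 36*x + 8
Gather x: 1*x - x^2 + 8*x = -x^2 + 9*x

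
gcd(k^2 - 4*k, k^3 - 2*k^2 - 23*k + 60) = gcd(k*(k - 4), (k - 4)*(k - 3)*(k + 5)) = k - 4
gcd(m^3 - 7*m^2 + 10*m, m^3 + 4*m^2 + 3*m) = m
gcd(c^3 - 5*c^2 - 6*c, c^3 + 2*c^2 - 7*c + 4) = 1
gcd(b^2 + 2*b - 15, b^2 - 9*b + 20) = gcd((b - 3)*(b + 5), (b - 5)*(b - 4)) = 1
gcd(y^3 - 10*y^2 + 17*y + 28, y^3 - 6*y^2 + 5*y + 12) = y^2 - 3*y - 4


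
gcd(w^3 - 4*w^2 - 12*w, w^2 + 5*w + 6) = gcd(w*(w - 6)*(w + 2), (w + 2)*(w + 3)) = w + 2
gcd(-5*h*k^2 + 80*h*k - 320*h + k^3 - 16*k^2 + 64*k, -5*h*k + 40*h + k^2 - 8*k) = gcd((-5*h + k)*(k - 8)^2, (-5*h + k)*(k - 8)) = 5*h*k - 40*h - k^2 + 8*k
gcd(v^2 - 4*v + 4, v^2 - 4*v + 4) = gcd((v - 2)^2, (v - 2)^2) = v^2 - 4*v + 4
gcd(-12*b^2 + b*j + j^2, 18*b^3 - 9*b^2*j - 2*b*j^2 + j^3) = 3*b - j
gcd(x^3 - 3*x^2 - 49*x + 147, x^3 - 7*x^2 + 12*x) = x - 3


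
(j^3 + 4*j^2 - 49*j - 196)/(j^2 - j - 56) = (j^2 - 3*j - 28)/(j - 8)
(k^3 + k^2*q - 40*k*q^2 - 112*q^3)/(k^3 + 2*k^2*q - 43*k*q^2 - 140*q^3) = (k + 4*q)/(k + 5*q)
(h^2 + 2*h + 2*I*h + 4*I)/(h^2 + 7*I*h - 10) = (h + 2)/(h + 5*I)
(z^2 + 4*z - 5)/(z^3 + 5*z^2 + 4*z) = (z^2 + 4*z - 5)/(z*(z^2 + 5*z + 4))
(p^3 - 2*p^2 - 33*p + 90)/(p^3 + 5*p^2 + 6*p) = (p^3 - 2*p^2 - 33*p + 90)/(p*(p^2 + 5*p + 6))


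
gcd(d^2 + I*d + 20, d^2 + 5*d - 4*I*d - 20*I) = d - 4*I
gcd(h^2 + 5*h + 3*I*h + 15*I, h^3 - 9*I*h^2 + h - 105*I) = h + 3*I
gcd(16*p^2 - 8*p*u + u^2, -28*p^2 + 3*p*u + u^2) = 4*p - u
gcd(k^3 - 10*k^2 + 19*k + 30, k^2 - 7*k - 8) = k + 1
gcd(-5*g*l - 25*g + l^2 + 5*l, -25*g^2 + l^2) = 5*g - l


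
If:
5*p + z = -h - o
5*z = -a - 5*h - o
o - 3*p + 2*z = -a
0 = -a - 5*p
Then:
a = -20*z/31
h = -21*z/31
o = -30*z/31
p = 4*z/31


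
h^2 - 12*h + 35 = (h - 7)*(h - 5)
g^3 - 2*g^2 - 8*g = g*(g - 4)*(g + 2)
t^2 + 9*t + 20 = (t + 4)*(t + 5)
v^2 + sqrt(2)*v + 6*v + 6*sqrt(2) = (v + 6)*(v + sqrt(2))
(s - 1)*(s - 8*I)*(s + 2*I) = s^3 - s^2 - 6*I*s^2 + 16*s + 6*I*s - 16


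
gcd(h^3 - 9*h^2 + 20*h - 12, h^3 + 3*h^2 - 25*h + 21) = h - 1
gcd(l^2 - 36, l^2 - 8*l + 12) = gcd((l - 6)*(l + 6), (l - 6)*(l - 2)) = l - 6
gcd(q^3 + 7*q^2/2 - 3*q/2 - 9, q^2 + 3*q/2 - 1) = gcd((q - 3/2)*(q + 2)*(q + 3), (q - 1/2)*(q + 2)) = q + 2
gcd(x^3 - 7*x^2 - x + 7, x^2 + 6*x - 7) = x - 1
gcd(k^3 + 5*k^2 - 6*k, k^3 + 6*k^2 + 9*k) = k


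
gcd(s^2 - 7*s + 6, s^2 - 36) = s - 6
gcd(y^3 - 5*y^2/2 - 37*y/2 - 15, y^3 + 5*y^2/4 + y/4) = y + 1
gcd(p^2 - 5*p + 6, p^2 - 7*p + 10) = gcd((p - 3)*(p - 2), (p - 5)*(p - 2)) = p - 2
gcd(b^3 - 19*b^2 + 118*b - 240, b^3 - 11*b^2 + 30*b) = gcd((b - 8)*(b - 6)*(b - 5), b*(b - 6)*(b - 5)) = b^2 - 11*b + 30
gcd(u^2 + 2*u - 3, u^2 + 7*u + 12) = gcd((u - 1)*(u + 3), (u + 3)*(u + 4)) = u + 3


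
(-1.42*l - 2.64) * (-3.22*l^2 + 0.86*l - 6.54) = 4.5724*l^3 + 7.2796*l^2 + 7.0164*l + 17.2656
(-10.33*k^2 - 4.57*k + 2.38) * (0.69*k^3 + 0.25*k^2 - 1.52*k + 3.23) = -7.1277*k^5 - 5.7358*k^4 + 16.2013*k^3 - 25.8245*k^2 - 18.3787*k + 7.6874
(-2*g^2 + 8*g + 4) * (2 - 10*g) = 20*g^3 - 84*g^2 - 24*g + 8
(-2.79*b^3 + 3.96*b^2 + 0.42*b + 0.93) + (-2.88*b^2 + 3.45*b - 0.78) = -2.79*b^3 + 1.08*b^2 + 3.87*b + 0.15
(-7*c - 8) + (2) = -7*c - 6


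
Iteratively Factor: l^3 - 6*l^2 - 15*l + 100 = (l - 5)*(l^2 - l - 20) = (l - 5)*(l + 4)*(l - 5)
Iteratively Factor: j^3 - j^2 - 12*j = (j - 4)*(j^2 + 3*j) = (j - 4)*(j + 3)*(j)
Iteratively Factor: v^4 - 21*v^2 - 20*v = (v)*(v^3 - 21*v - 20) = v*(v - 5)*(v^2 + 5*v + 4) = v*(v - 5)*(v + 4)*(v + 1)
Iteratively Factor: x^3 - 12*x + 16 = (x - 2)*(x^2 + 2*x - 8) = (x - 2)^2*(x + 4)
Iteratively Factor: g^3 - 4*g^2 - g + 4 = (g + 1)*(g^2 - 5*g + 4) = (g - 1)*(g + 1)*(g - 4)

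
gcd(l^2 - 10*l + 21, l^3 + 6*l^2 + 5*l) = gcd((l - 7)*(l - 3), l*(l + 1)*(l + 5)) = 1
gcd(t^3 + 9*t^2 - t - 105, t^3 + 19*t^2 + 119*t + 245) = t^2 + 12*t + 35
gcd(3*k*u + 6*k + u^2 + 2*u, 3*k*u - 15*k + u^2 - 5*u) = 3*k + u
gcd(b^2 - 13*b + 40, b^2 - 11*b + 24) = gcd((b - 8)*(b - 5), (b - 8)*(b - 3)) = b - 8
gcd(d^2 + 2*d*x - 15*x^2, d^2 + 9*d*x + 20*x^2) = d + 5*x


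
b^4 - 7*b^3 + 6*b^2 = b^2*(b - 6)*(b - 1)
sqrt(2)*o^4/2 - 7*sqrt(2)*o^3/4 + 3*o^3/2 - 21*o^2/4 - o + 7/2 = (o - 7/2)*(o - sqrt(2)/2)*(o + sqrt(2))*(sqrt(2)*o/2 + 1)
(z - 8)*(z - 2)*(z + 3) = z^3 - 7*z^2 - 14*z + 48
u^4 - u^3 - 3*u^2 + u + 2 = (u - 2)*(u - 1)*(u + 1)^2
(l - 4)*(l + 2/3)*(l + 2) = l^3 - 4*l^2/3 - 28*l/3 - 16/3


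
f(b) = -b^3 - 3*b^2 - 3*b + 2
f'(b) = -3*b^2 - 6*b - 3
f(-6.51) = 170.28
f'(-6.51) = -91.08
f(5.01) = -214.08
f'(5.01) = -108.36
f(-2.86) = 9.43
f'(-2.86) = -10.38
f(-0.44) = 2.82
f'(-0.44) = -0.94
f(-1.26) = 3.02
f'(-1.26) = -0.20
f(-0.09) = 2.25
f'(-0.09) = -2.48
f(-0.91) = 3.00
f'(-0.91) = -0.02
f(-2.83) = 9.13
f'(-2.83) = -10.05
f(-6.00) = 128.00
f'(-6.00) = -75.00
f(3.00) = -61.00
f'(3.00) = -48.00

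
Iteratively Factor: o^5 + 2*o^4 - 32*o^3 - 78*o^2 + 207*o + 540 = (o + 3)*(o^4 - o^3 - 29*o^2 + 9*o + 180) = (o + 3)^2*(o^3 - 4*o^2 - 17*o + 60) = (o - 3)*(o + 3)^2*(o^2 - o - 20) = (o - 5)*(o - 3)*(o + 3)^2*(o + 4)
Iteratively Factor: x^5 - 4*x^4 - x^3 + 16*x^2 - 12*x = (x - 2)*(x^4 - 2*x^3 - 5*x^2 + 6*x) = x*(x - 2)*(x^3 - 2*x^2 - 5*x + 6) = x*(x - 2)*(x + 2)*(x^2 - 4*x + 3) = x*(x - 3)*(x - 2)*(x + 2)*(x - 1)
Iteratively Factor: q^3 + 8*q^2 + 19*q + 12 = (q + 1)*(q^2 + 7*q + 12) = (q + 1)*(q + 3)*(q + 4)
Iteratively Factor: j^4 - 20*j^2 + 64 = (j + 2)*(j^3 - 2*j^2 - 16*j + 32) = (j + 2)*(j + 4)*(j^2 - 6*j + 8) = (j - 2)*(j + 2)*(j + 4)*(j - 4)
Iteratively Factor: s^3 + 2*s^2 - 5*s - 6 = (s + 1)*(s^2 + s - 6) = (s - 2)*(s + 1)*(s + 3)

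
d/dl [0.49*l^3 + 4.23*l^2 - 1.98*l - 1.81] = 1.47*l^2 + 8.46*l - 1.98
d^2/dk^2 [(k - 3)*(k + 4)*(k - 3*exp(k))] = -3*k^2*exp(k) - 15*k*exp(k) + 6*k + 24*exp(k) + 2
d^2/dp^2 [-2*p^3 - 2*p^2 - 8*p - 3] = -12*p - 4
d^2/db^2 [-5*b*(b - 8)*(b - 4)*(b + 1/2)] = -60*b^2 + 345*b - 260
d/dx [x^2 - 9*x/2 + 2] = 2*x - 9/2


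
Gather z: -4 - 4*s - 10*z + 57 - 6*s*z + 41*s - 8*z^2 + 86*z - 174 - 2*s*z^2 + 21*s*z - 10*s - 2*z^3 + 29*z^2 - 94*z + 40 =27*s - 2*z^3 + z^2*(21 - 2*s) + z*(15*s - 18) - 81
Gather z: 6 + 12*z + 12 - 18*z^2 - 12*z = 18 - 18*z^2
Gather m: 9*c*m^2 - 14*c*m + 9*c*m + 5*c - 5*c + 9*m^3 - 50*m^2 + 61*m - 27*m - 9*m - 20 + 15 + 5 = 9*m^3 + m^2*(9*c - 50) + m*(25 - 5*c)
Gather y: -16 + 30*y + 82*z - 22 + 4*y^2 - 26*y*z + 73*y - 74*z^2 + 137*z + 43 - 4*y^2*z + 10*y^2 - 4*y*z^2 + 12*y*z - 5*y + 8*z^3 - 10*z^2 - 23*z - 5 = y^2*(14 - 4*z) + y*(-4*z^2 - 14*z + 98) + 8*z^3 - 84*z^2 + 196*z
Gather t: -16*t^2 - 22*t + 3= -16*t^2 - 22*t + 3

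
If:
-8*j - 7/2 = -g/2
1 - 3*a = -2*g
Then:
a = 32*j/3 + 5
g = 16*j + 7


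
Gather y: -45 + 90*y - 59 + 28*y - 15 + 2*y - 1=120*y - 120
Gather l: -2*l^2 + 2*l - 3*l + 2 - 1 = -2*l^2 - l + 1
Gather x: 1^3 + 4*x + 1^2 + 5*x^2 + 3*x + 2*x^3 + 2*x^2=2*x^3 + 7*x^2 + 7*x + 2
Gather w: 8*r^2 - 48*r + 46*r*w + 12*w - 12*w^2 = 8*r^2 - 48*r - 12*w^2 + w*(46*r + 12)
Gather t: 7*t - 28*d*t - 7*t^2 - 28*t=-7*t^2 + t*(-28*d - 21)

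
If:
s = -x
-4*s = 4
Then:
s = -1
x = 1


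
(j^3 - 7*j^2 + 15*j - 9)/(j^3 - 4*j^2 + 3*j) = (j - 3)/j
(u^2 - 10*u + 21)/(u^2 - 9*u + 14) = (u - 3)/(u - 2)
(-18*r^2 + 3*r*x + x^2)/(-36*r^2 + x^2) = (-3*r + x)/(-6*r + x)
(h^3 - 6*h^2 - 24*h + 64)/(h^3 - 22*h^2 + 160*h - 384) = (h^2 + 2*h - 8)/(h^2 - 14*h + 48)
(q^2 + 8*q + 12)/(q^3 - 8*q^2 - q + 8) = (q^2 + 8*q + 12)/(q^3 - 8*q^2 - q + 8)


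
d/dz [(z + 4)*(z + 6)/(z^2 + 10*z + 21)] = 6*(-z - 5)/(z^4 + 20*z^3 + 142*z^2 + 420*z + 441)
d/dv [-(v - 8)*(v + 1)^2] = 3*(5 - v)*(v + 1)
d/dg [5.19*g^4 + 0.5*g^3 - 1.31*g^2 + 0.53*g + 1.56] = 20.76*g^3 + 1.5*g^2 - 2.62*g + 0.53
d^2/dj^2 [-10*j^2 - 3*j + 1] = -20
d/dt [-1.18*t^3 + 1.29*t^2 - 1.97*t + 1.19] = -3.54*t^2 + 2.58*t - 1.97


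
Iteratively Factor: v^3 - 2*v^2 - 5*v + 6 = (v - 3)*(v^2 + v - 2) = (v - 3)*(v - 1)*(v + 2)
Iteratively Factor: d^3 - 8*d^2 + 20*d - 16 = (d - 2)*(d^2 - 6*d + 8) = (d - 2)^2*(d - 4)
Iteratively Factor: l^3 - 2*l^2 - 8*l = (l)*(l^2 - 2*l - 8) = l*(l + 2)*(l - 4)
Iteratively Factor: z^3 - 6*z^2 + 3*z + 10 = (z - 2)*(z^2 - 4*z - 5) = (z - 2)*(z + 1)*(z - 5)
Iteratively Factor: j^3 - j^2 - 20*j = (j)*(j^2 - j - 20) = j*(j + 4)*(j - 5)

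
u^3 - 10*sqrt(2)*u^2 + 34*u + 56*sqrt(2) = (u - 7*sqrt(2))*(u - 4*sqrt(2))*(u + sqrt(2))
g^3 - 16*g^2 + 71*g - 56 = (g - 8)*(g - 7)*(g - 1)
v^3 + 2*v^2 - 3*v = v*(v - 1)*(v + 3)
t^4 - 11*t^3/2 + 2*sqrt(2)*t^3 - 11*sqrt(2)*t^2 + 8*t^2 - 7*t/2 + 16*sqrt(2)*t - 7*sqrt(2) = (t - 7/2)*(t - 1)^2*(t + 2*sqrt(2))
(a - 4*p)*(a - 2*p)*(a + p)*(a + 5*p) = a^4 - 23*a^2*p^2 + 18*a*p^3 + 40*p^4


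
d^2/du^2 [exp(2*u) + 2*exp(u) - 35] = (4*exp(u) + 2)*exp(u)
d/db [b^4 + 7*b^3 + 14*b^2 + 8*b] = 4*b^3 + 21*b^2 + 28*b + 8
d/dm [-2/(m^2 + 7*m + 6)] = 2*(2*m + 7)/(m^2 + 7*m + 6)^2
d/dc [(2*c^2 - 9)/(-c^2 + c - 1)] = (2*c^2 - 22*c + 9)/(c^4 - 2*c^3 + 3*c^2 - 2*c + 1)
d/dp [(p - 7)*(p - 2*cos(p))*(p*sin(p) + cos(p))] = p*(p - 7)*(p - 2*cos(p))*cos(p) + (p - 7)*(p*sin(p) + cos(p))*(2*sin(p) + 1) + (p - 2*cos(p))*(p*sin(p) + cos(p))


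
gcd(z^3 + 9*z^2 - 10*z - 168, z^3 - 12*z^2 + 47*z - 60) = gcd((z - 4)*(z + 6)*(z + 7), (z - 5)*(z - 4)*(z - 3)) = z - 4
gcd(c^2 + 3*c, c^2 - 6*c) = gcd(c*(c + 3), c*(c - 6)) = c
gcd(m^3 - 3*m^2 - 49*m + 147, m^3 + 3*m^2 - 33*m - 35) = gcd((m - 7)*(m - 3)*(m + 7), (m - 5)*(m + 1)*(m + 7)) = m + 7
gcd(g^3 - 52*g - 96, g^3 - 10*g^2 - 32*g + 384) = g^2 - 2*g - 48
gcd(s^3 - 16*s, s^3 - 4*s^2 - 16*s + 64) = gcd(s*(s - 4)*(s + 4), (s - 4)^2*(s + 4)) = s^2 - 16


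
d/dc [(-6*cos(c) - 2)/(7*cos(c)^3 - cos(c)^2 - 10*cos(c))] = 4*(-21*cos(c)^3 - 9*cos(c)^2 + cos(c) + 5)*sin(c)/((7*sin(c)^2 + cos(c) + 3)^2*cos(c)^2)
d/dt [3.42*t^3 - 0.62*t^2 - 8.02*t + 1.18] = 10.26*t^2 - 1.24*t - 8.02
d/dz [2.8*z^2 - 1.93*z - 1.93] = 5.6*z - 1.93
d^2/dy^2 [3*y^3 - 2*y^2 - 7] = 18*y - 4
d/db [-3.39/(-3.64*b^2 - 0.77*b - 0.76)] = (-24.6792*b - 2.6103)/(3.64*b^2 + 0.77*b + 0.76)^2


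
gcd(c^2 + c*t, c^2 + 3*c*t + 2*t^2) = c + t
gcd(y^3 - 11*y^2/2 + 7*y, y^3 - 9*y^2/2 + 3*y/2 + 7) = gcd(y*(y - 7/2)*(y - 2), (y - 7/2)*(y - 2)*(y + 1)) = y^2 - 11*y/2 + 7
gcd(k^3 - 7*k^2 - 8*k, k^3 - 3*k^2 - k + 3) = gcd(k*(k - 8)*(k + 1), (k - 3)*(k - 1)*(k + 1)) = k + 1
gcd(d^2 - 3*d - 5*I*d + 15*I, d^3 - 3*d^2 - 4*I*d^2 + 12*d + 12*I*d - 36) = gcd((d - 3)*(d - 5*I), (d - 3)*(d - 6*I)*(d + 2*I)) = d - 3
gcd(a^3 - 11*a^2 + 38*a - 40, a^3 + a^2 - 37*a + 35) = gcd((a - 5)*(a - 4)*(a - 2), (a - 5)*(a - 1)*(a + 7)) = a - 5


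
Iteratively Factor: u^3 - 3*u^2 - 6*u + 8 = (u - 1)*(u^2 - 2*u - 8) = (u - 4)*(u - 1)*(u + 2)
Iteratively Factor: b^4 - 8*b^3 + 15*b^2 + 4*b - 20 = (b - 2)*(b^3 - 6*b^2 + 3*b + 10) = (b - 2)*(b + 1)*(b^2 - 7*b + 10) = (b - 2)^2*(b + 1)*(b - 5)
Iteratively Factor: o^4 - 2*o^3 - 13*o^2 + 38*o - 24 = (o + 4)*(o^3 - 6*o^2 + 11*o - 6) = (o - 2)*(o + 4)*(o^2 - 4*o + 3) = (o - 2)*(o - 1)*(o + 4)*(o - 3)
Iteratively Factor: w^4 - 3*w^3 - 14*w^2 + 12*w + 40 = (w + 2)*(w^3 - 5*w^2 - 4*w + 20) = (w + 2)^2*(w^2 - 7*w + 10) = (w - 5)*(w + 2)^2*(w - 2)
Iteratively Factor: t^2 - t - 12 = (t - 4)*(t + 3)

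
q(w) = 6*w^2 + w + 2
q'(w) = 12*w + 1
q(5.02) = 158.22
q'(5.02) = 61.24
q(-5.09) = 152.36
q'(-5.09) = -60.08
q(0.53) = 4.22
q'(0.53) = 7.36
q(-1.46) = 13.33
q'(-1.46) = -16.52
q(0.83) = 6.96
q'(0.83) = 10.96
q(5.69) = 201.95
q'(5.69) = 69.28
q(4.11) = 107.46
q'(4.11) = 50.32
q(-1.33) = 11.28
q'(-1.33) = -14.96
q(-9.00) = 479.00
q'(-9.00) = -107.00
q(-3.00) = 53.00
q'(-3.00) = -35.00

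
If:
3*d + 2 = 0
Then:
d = -2/3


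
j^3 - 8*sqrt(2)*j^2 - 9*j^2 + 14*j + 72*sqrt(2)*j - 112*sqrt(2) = (j - 7)*(j - 2)*(j - 8*sqrt(2))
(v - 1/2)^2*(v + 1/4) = v^3 - 3*v^2/4 + 1/16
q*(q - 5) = q^2 - 5*q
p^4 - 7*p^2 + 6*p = p*(p - 2)*(p - 1)*(p + 3)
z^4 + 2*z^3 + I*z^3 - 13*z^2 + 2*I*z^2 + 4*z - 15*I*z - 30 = (z - 3)*(z + 5)*(z - I)*(z + 2*I)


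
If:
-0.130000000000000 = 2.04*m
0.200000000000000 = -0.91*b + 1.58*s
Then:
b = 1.73626373626374*s - 0.21978021978022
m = -0.06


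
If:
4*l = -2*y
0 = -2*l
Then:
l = 0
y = 0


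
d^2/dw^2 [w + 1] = 0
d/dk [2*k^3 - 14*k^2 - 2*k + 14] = 6*k^2 - 28*k - 2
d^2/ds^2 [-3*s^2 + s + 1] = -6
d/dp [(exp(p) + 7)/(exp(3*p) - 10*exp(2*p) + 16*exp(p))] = (-2*exp(3*p) - 11*exp(2*p) + 140*exp(p) - 112)*exp(-p)/(exp(4*p) - 20*exp(3*p) + 132*exp(2*p) - 320*exp(p) + 256)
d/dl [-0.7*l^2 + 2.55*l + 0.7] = 2.55 - 1.4*l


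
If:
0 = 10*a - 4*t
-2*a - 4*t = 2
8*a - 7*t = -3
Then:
No Solution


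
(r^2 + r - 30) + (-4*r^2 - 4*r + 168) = -3*r^2 - 3*r + 138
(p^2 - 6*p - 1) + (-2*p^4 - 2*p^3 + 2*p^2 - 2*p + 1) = -2*p^4 - 2*p^3 + 3*p^2 - 8*p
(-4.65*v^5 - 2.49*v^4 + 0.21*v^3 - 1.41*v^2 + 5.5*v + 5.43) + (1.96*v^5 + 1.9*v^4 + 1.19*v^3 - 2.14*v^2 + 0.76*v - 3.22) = -2.69*v^5 - 0.59*v^4 + 1.4*v^3 - 3.55*v^2 + 6.26*v + 2.21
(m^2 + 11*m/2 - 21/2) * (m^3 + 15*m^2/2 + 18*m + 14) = m^5 + 13*m^4 + 195*m^3/4 + 137*m^2/4 - 112*m - 147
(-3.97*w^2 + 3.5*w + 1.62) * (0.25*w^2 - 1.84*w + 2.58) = -0.9925*w^4 + 8.1798*w^3 - 16.2776*w^2 + 6.0492*w + 4.1796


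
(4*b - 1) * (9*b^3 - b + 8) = 36*b^4 - 9*b^3 - 4*b^2 + 33*b - 8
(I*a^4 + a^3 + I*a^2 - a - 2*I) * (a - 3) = I*a^5 + a^4 - 3*I*a^4 - 3*a^3 + I*a^3 - a^2 - 3*I*a^2 + 3*a - 2*I*a + 6*I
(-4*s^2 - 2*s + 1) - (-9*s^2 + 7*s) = 5*s^2 - 9*s + 1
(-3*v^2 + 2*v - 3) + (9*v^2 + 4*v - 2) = 6*v^2 + 6*v - 5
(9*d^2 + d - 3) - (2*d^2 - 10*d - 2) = 7*d^2 + 11*d - 1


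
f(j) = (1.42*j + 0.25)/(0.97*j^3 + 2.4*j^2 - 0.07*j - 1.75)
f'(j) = (1.42*j + 0.25)*(-2.91*j^2 - 4.8*j + 0.07)/(0.97*j^3 + 2.4*j^2 - 0.07*j - 1.75)^2 + 1.42/(0.97*j^3 + 2.4*j^2 - 0.07*j - 1.75)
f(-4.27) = 0.18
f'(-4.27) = 0.13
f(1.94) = 0.21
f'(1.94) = -0.20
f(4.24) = 0.05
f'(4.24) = -0.02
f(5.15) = 0.04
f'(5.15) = -0.01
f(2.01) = 0.20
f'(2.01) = -0.18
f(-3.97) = 0.22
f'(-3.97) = 0.18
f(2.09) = 0.18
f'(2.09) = -0.16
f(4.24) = 0.05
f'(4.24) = -0.02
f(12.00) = 0.01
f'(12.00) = -0.00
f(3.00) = 0.10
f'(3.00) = -0.06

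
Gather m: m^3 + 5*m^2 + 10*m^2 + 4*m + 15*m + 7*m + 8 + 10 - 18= m^3 + 15*m^2 + 26*m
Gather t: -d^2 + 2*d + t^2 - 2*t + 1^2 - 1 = -d^2 + 2*d + t^2 - 2*t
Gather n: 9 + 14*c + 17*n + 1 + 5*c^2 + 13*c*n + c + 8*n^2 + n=5*c^2 + 15*c + 8*n^2 + n*(13*c + 18) + 10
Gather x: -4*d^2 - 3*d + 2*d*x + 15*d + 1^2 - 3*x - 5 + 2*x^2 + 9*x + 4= -4*d^2 + 12*d + 2*x^2 + x*(2*d + 6)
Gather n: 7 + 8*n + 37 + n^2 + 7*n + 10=n^2 + 15*n + 54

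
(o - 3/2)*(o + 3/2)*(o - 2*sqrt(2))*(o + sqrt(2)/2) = o^4 - 3*sqrt(2)*o^3/2 - 17*o^2/4 + 27*sqrt(2)*o/8 + 9/2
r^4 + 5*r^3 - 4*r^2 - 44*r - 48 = (r - 3)*(r + 2)^2*(r + 4)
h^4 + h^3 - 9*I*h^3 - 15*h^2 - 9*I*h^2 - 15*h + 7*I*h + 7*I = (h + 1)*(h - 7*I)*(h - I)^2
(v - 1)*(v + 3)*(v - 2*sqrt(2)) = v^3 - 2*sqrt(2)*v^2 + 2*v^2 - 4*sqrt(2)*v - 3*v + 6*sqrt(2)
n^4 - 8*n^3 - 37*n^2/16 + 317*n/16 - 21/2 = (n - 8)*(n - 1)*(n - 3/4)*(n + 7/4)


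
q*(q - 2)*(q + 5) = q^3 + 3*q^2 - 10*q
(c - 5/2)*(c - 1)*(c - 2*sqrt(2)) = c^3 - 7*c^2/2 - 2*sqrt(2)*c^2 + 5*c/2 + 7*sqrt(2)*c - 5*sqrt(2)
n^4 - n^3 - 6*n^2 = n^2*(n - 3)*(n + 2)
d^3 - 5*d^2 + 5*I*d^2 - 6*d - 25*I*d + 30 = (d - 5)*(d + 2*I)*(d + 3*I)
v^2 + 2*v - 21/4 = (v - 3/2)*(v + 7/2)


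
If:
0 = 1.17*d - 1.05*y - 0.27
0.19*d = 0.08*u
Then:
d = 0.897435897435897*y + 0.230769230769231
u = 2.13141025641026*y + 0.548076923076923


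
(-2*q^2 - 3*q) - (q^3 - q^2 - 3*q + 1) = -q^3 - q^2 - 1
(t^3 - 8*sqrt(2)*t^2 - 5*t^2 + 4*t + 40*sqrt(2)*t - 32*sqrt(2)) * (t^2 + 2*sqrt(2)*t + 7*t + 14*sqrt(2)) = t^5 - 6*sqrt(2)*t^4 + 2*t^4 - 63*t^3 - 12*sqrt(2)*t^3 - 36*t^2 + 186*sqrt(2)*t^2 - 168*sqrt(2)*t + 992*t - 896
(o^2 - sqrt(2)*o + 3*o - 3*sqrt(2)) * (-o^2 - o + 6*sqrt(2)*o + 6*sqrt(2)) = -o^4 - 4*o^3 + 7*sqrt(2)*o^3 - 15*o^2 + 28*sqrt(2)*o^2 - 48*o + 21*sqrt(2)*o - 36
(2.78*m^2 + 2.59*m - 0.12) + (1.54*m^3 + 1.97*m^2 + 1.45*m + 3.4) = 1.54*m^3 + 4.75*m^2 + 4.04*m + 3.28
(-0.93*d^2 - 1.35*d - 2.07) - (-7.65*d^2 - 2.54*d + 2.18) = 6.72*d^2 + 1.19*d - 4.25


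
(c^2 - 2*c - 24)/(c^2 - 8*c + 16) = (c^2 - 2*c - 24)/(c^2 - 8*c + 16)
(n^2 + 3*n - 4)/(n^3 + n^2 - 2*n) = (n + 4)/(n*(n + 2))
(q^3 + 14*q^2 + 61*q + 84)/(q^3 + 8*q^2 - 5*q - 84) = (q + 3)/(q - 3)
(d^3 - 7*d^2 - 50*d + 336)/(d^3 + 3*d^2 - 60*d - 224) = (d - 6)/(d + 4)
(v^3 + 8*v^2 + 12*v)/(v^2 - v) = (v^2 + 8*v + 12)/(v - 1)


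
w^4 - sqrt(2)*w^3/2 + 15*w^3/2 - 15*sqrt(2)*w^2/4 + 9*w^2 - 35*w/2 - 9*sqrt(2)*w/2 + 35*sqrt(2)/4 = (w - 1)*(w + 7/2)*(w + 5)*(w - sqrt(2)/2)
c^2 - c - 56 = (c - 8)*(c + 7)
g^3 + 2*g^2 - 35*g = g*(g - 5)*(g + 7)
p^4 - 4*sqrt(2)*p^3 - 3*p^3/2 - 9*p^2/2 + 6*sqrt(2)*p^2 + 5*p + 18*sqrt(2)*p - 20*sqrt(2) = (p - 5/2)*(p - 1)*(p + 2)*(p - 4*sqrt(2))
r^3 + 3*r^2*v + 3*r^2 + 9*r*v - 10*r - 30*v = (r - 2)*(r + 5)*(r + 3*v)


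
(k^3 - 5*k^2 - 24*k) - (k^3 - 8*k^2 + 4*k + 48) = 3*k^2 - 28*k - 48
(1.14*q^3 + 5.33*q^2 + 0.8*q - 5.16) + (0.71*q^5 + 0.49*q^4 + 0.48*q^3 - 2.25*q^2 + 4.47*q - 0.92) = 0.71*q^5 + 0.49*q^4 + 1.62*q^3 + 3.08*q^2 + 5.27*q - 6.08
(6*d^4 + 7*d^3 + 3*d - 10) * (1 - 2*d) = -12*d^5 - 8*d^4 + 7*d^3 - 6*d^2 + 23*d - 10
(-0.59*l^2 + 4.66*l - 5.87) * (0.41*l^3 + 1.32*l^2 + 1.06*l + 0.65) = -0.2419*l^5 + 1.1318*l^4 + 3.1191*l^3 - 3.1923*l^2 - 3.1932*l - 3.8155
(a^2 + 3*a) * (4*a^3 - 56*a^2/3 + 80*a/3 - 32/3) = 4*a^5 - 20*a^4/3 - 88*a^3/3 + 208*a^2/3 - 32*a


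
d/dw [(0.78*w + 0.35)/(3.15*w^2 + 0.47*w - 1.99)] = (2.457*w^2 + 0.3666*w - (0.78*w + 0.35)*(6.3*w + 0.47) - 1.5522)/(3.15*w^2 + 0.47*w - 1.99)^2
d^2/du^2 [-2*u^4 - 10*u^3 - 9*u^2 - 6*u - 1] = -24*u^2 - 60*u - 18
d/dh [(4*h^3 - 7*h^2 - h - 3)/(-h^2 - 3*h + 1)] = 2*(-2*h^4 - 12*h^3 + 16*h^2 - 10*h - 5)/(h^4 + 6*h^3 + 7*h^2 - 6*h + 1)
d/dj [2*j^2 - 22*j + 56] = 4*j - 22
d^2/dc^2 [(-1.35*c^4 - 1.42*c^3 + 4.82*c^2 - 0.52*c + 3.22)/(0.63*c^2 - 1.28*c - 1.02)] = (-1.07163*c^6 + 6.53184*c^5 - 8.06598*c^4 - 27.31808*c^3 - 1.726092*c^2 - 26.448768*c + 26.07692)/(0.250047*c^6 - 1.524096*c^5 + 1.882062*c^4 + 2.838016*c^3 - 3.047148*c^2 - 3.995136*c - 1.061208)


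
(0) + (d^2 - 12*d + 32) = d^2 - 12*d + 32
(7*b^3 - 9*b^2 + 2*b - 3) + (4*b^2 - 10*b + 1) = 7*b^3 - 5*b^2 - 8*b - 2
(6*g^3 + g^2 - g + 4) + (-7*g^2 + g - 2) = 6*g^3 - 6*g^2 + 2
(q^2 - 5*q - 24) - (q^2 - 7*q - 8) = 2*q - 16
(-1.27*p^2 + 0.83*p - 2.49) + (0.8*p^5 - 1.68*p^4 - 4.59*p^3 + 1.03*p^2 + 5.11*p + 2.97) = 0.8*p^5 - 1.68*p^4 - 4.59*p^3 - 0.24*p^2 + 5.94*p + 0.48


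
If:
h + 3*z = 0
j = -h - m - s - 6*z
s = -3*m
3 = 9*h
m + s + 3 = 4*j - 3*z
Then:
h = 1/3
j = 3/5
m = 2/15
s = -2/5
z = -1/9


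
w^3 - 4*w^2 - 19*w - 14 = (w - 7)*(w + 1)*(w + 2)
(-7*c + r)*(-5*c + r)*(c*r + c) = 35*c^3*r + 35*c^3 - 12*c^2*r^2 - 12*c^2*r + c*r^3 + c*r^2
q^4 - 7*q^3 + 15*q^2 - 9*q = q*(q - 3)^2*(q - 1)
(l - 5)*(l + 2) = l^2 - 3*l - 10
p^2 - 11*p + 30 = (p - 6)*(p - 5)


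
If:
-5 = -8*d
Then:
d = 5/8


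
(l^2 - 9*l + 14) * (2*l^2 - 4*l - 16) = 2*l^4 - 22*l^3 + 48*l^2 + 88*l - 224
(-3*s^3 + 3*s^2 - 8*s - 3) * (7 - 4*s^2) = 12*s^5 - 12*s^4 + 11*s^3 + 33*s^2 - 56*s - 21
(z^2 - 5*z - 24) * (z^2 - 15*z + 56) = z^4 - 20*z^3 + 107*z^2 + 80*z - 1344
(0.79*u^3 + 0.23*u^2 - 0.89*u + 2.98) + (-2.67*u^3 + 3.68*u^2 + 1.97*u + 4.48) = -1.88*u^3 + 3.91*u^2 + 1.08*u + 7.46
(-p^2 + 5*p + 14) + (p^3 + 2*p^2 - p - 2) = p^3 + p^2 + 4*p + 12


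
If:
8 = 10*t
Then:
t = 4/5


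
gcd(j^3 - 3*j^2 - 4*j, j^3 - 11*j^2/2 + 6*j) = j^2 - 4*j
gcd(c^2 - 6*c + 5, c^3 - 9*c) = 1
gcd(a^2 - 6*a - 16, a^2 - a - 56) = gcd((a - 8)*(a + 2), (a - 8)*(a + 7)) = a - 8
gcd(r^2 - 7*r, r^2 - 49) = r - 7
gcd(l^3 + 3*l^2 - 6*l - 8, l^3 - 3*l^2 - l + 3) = l + 1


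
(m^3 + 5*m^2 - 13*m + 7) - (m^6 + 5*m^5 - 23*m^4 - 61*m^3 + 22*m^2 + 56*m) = -m^6 - 5*m^5 + 23*m^4 + 62*m^3 - 17*m^2 - 69*m + 7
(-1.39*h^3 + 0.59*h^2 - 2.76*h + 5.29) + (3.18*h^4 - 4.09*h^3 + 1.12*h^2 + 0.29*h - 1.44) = 3.18*h^4 - 5.48*h^3 + 1.71*h^2 - 2.47*h + 3.85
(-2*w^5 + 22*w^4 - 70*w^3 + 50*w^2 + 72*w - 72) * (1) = -2*w^5 + 22*w^4 - 70*w^3 + 50*w^2 + 72*w - 72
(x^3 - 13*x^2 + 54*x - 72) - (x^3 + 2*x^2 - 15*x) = -15*x^2 + 69*x - 72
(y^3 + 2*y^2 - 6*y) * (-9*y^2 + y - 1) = -9*y^5 - 17*y^4 + 55*y^3 - 8*y^2 + 6*y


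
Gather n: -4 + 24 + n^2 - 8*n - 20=n^2 - 8*n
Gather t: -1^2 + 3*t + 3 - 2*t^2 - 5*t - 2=-2*t^2 - 2*t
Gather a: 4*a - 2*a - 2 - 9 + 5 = 2*a - 6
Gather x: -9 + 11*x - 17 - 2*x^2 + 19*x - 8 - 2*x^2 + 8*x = -4*x^2 + 38*x - 34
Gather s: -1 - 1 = -2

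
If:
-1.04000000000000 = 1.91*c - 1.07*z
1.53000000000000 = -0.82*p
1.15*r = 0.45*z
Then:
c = 0.56020942408377*z - 0.544502617801047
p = -1.87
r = 0.391304347826087*z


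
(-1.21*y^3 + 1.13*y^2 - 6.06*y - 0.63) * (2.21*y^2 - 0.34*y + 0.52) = -2.6741*y^5 + 2.9087*y^4 - 14.406*y^3 + 1.2557*y^2 - 2.937*y - 0.3276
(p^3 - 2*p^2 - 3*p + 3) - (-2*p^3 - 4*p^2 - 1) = 3*p^3 + 2*p^2 - 3*p + 4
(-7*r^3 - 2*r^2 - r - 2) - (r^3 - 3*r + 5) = -8*r^3 - 2*r^2 + 2*r - 7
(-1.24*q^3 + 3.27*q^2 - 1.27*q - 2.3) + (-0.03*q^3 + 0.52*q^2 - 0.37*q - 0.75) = -1.27*q^3 + 3.79*q^2 - 1.64*q - 3.05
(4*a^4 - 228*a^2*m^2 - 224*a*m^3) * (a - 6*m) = 4*a^5 - 24*a^4*m - 228*a^3*m^2 + 1144*a^2*m^3 + 1344*a*m^4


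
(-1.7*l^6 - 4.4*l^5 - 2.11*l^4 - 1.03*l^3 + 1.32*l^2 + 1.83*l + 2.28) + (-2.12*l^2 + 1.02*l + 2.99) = -1.7*l^6 - 4.4*l^5 - 2.11*l^4 - 1.03*l^3 - 0.8*l^2 + 2.85*l + 5.27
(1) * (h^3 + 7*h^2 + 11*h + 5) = h^3 + 7*h^2 + 11*h + 5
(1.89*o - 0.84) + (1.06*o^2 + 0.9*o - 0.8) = 1.06*o^2 + 2.79*o - 1.64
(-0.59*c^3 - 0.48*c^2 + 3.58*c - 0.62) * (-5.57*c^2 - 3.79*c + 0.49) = 3.2863*c^5 + 4.9097*c^4 - 18.4105*c^3 - 10.35*c^2 + 4.104*c - 0.3038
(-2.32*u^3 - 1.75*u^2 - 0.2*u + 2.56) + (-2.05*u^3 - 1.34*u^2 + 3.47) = -4.37*u^3 - 3.09*u^2 - 0.2*u + 6.03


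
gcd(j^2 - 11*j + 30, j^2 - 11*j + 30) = j^2 - 11*j + 30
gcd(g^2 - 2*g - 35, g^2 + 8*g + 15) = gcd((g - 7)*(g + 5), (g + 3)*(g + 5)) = g + 5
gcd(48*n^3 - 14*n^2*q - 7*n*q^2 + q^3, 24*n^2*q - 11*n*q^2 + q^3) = -8*n + q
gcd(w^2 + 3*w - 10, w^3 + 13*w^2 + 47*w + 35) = w + 5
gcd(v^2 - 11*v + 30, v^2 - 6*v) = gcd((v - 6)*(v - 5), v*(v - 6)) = v - 6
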